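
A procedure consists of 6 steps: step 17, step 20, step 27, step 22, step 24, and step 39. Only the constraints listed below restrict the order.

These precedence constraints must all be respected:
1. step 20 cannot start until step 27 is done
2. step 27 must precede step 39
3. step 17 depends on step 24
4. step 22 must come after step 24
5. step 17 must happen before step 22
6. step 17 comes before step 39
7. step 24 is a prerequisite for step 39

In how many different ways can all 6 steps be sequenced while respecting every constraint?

26

2 steps have no prerequisites (step 27, step 24), so any of them could come first.
Systematically extending each partial ordering one step at a time and counting, there are 26 complete orderings.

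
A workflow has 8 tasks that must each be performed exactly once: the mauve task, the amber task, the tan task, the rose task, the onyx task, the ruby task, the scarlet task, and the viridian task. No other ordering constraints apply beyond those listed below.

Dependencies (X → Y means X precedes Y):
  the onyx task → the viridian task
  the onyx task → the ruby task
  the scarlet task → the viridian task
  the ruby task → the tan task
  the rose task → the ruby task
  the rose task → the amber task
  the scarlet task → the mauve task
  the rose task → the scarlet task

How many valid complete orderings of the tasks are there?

2 tasks have no prerequisites (the rose task, the onyx task), so any of them could come first.
Enumerating by repeatedly choosing an available task (one whose prerequisites are all placed) gives 365 distinct complete orderings.

365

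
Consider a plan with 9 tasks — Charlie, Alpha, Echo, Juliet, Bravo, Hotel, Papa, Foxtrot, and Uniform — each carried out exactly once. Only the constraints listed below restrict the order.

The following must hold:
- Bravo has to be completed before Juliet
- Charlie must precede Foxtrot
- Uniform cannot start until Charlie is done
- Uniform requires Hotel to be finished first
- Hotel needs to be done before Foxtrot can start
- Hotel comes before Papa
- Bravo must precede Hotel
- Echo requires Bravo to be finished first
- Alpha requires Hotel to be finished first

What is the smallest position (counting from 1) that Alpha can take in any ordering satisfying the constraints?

Working backwards through the constraints from Alpha, its full set of required predecessors is Bravo, Hotel — 2 of them.
So at minimum 2 tasks come before Alpha, putting Alpha no earlier than position 3. That position is achievable by scheduling exactly those predecessors first.

3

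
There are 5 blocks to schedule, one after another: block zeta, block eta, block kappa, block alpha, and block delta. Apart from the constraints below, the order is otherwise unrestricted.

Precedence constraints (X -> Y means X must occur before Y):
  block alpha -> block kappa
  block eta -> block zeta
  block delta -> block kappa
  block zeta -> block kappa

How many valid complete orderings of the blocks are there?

3 blocks have no prerequisites (block eta, block alpha, block delta), so any of them could come first.
Systematically extending each partial ordering one block at a time and counting, there are 12 complete orderings.

12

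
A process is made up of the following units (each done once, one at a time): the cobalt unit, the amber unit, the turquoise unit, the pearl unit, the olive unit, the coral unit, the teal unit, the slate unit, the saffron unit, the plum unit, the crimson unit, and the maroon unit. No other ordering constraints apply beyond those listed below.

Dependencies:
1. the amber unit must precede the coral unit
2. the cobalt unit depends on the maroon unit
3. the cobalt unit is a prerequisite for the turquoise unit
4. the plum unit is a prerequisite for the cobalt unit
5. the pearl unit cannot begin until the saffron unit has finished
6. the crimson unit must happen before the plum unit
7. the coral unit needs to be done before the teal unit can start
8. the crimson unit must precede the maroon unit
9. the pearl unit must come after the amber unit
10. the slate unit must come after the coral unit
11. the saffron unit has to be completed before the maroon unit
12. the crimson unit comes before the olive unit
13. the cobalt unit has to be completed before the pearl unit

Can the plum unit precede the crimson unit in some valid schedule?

Following the crimson unit → the plum unit, the crimson unit must precede the plum unit in every valid ordering.
So no valid ordering can have the plum unit before the crimson unit.

No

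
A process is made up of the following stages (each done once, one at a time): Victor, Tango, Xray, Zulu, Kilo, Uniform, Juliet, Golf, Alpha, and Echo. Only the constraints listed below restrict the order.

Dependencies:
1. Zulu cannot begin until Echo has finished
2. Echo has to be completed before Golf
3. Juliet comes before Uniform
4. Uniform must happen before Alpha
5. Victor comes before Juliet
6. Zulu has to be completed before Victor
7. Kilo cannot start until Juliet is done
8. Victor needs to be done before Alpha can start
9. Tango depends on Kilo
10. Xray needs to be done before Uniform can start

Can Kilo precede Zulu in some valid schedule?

No

There is a dependency chain Zulu → Victor → Juliet → Kilo, so Kilo always comes after Zulu.
Hence Kilo can never be scheduled before Zulu.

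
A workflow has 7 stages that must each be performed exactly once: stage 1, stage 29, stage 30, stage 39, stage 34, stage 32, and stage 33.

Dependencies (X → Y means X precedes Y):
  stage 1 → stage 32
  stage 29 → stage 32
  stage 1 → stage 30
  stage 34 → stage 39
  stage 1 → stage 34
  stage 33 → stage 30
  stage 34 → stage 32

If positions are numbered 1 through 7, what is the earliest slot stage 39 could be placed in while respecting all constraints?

3

Working backwards through the constraints from stage 39, its full set of required predecessors is stage 1, stage 34 — 2 of them.
So at minimum 2 stages come before stage 39, putting stage 39 no earlier than position 3. That position is achievable by scheduling exactly those predecessors first.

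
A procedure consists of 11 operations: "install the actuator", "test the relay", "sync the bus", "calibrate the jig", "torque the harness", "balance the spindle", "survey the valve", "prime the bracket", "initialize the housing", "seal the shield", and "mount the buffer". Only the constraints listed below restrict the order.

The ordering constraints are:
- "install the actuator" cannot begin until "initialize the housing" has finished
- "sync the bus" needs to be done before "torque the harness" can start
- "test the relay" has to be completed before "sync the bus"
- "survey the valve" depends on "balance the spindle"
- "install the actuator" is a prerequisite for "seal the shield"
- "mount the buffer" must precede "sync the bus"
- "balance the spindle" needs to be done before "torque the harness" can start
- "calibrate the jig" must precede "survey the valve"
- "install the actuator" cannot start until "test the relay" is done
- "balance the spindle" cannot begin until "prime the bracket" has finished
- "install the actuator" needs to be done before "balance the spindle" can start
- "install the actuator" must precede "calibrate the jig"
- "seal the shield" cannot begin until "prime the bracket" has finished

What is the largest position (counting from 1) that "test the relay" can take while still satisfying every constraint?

Every operation that must follow "test the relay" has to come after it. Tracing all chains starting from "test the relay", those operations are: "install the actuator", "sync the bus", "calibrate the jig", "torque the harness", "balance the spindle", "survey the valve", "seal the shield" — 7 in total.
With 7 mandatory successors out of 11 operations total, the latest slot for "test the relay" is 11−7 = 4, and it's reachable by doing all non-successors before "test the relay".

4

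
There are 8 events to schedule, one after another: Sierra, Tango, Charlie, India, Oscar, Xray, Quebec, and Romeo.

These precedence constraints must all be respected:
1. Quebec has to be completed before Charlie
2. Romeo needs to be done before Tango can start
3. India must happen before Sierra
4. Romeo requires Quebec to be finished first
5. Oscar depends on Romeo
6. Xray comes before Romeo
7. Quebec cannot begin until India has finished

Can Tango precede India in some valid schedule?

Following India → Quebec → Romeo → Tango, India must precede Tango in every valid ordering.
So no valid ordering can have Tango before India.

No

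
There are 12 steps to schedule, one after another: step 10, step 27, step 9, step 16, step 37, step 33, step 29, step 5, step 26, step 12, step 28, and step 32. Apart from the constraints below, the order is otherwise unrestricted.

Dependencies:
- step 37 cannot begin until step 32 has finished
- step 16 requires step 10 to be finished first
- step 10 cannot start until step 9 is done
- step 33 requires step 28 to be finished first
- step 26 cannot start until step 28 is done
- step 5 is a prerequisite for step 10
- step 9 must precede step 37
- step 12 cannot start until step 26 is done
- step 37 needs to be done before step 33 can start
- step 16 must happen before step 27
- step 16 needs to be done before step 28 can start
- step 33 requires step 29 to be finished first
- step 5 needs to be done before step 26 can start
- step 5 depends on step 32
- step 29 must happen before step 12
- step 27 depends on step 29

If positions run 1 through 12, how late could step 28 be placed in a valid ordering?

9

Following every chain forward from step 28, the steps that must come later are step 33, step 26, step 12 — 3 of them.
So at least 3 steps follow step 28, putting step 28 no later than position 9. That position is achievable by scheduling everything else first.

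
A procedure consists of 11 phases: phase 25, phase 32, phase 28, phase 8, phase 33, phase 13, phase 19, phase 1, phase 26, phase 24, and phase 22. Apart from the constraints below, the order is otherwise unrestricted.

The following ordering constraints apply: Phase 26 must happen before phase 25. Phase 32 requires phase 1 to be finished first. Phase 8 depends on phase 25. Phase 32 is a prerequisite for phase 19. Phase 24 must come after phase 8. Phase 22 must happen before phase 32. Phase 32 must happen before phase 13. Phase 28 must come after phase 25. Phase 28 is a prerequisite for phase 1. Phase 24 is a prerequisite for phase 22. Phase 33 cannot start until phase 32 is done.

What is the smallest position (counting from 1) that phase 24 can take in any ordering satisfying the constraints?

Working backwards through the constraints from phase 24, its full set of required predecessors is phase 25, phase 8, phase 26 — 3 of them.
So at minimum 3 phases come before phase 24, putting phase 24 no earlier than position 4. That position is achievable by scheduling exactly those predecessors first.

4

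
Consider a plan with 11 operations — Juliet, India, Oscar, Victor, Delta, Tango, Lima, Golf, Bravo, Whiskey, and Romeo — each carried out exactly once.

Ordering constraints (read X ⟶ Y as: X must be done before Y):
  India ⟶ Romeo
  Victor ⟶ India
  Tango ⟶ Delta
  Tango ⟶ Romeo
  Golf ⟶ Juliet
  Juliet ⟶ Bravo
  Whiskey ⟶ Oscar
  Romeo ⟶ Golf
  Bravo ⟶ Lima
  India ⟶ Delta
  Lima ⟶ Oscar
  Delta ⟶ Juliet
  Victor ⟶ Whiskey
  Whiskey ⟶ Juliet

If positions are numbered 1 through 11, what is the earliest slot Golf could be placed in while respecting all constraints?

The operations that are forced before Golf, directly or transitively, are India, Victor, Tango, Romeo. That's 4 operations.
So at minimum 4 operations come before Golf, putting Golf no earlier than position 5. That position is achievable by scheduling exactly those predecessors first.

5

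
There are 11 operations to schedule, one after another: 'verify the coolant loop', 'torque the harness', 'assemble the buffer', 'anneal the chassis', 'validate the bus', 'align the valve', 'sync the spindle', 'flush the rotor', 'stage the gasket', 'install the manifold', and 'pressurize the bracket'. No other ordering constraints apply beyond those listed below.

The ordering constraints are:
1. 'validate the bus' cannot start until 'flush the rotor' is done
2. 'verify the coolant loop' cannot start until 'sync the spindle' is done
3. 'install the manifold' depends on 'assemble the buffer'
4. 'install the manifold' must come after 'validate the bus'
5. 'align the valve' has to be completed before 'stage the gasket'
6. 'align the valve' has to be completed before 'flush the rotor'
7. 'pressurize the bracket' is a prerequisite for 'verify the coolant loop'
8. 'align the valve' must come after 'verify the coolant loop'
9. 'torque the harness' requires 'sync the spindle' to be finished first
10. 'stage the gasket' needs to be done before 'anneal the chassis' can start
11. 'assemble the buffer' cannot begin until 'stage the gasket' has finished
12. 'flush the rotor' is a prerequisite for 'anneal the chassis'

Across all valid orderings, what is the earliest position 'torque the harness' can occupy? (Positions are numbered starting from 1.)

The only operation forced before 'torque the harness' (directly or transitively) is 'sync the spindle'.
So at minimum 1 operation comes before 'torque the harness', putting 'torque the harness' no earlier than position 2. That position is achievable by scheduling exactly that predecessor first.

2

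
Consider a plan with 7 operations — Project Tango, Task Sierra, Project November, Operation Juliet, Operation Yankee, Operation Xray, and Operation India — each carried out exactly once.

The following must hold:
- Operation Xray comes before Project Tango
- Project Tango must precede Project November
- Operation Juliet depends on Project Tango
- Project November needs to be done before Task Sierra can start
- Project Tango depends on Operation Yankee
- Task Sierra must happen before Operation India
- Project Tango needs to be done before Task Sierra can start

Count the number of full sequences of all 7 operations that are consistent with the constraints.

8

The operations with no prerequisites are Operation Yankee, Operation Xray; any of them can be placed first.
Enumerating by repeatedly choosing an available operation (one whose prerequisites are all placed) gives 8 distinct complete orderings.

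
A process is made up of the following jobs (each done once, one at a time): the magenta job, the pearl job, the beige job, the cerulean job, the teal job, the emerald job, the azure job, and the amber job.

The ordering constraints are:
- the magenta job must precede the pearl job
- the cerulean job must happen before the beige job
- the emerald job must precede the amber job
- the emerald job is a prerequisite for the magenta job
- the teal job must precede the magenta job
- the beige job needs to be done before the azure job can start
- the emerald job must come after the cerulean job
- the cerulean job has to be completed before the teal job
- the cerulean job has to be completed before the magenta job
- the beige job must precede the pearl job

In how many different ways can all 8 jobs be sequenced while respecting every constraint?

136

Only the cerulean job has no prerequisites, so it must go first.
Enumerating by repeatedly choosing an available job (one whose prerequisites are all placed) gives 136 distinct complete orderings.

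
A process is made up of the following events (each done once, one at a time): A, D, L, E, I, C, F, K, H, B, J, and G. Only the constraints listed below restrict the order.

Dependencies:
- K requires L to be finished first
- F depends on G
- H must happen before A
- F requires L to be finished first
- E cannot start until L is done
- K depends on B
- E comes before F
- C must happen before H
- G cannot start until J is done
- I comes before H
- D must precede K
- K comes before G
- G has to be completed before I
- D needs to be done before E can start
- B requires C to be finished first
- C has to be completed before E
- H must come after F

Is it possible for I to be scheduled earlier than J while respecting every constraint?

No

The constraints give a chain J → G → I, which forces J before I.
So no valid ordering can have I before J.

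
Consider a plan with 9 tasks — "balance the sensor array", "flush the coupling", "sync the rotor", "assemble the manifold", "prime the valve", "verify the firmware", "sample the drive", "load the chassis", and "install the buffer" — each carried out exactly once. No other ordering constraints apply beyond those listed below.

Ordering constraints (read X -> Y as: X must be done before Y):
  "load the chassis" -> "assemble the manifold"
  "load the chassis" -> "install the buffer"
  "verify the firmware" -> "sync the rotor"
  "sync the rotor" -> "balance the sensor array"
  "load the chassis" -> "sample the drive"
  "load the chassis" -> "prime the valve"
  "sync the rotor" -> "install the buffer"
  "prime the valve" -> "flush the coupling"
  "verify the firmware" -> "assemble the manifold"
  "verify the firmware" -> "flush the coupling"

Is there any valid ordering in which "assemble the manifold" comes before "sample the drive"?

The constraints leave "assemble the manifold" and "sample the drive" unordered relative to each other; nothing requires "sample the drive" earlier.
So a valid ordering placing "assemble the manifold" earlier than "sample the drive" exists.

Yes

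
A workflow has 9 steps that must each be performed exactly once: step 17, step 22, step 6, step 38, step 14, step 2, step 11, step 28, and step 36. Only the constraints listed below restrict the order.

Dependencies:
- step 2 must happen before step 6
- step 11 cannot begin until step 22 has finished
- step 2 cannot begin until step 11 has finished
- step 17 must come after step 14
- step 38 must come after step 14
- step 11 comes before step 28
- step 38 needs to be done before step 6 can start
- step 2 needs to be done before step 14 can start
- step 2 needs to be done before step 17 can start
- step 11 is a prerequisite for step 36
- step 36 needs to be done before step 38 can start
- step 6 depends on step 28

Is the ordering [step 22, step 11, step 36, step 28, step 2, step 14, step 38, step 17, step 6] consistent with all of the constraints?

Yes

Going through the constraints one by one, each required predecessor appears earlier in the sequence than its dependent — e.g. step 28 (position 4) is before step 6 (position 9), as required.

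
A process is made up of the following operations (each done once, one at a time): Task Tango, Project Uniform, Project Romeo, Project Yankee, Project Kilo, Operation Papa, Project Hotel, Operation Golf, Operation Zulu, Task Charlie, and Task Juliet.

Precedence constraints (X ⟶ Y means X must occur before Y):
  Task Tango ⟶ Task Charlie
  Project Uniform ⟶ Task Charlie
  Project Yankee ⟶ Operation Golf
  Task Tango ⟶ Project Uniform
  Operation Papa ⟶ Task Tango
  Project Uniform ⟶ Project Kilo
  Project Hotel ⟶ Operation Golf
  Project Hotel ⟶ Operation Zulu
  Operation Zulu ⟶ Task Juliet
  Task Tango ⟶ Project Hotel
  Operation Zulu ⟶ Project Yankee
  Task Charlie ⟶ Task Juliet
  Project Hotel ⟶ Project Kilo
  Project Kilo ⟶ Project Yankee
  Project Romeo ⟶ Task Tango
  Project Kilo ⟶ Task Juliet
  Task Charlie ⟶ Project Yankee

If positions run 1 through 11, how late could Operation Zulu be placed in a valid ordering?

Every operation that must follow Operation Zulu has to come after it. Tracing all chains starting from Operation Zulu, those operations are: Project Yankee, Operation Golf, Task Juliet — 3 in total.
With 3 mandatory successors out of 11 operations total, the latest slot for Operation Zulu is 11−3 = 8, and it's reachable by doing all non-successors before Operation Zulu.

8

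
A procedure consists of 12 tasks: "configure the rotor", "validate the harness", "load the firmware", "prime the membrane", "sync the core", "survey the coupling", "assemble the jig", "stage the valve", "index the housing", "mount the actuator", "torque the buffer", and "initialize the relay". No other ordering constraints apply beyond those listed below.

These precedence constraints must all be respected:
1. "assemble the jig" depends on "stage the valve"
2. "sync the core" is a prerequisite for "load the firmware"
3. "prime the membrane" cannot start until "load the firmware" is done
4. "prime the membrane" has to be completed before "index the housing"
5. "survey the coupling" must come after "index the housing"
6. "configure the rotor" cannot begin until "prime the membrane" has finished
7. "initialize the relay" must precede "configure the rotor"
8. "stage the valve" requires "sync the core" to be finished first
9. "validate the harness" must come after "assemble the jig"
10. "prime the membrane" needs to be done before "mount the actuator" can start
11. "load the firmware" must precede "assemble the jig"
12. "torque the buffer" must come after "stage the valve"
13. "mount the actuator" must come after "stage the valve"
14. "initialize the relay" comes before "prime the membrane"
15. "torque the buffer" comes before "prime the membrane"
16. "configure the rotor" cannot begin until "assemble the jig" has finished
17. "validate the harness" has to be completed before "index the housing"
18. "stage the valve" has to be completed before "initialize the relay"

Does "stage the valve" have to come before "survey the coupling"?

Yes

There is a constraint chain "stage the valve" → "torque the buffer" → "prime the membrane" → "index the housing" → "survey the coupling".
So "stage the valve" must precede "survey the coupling" in any valid ordering.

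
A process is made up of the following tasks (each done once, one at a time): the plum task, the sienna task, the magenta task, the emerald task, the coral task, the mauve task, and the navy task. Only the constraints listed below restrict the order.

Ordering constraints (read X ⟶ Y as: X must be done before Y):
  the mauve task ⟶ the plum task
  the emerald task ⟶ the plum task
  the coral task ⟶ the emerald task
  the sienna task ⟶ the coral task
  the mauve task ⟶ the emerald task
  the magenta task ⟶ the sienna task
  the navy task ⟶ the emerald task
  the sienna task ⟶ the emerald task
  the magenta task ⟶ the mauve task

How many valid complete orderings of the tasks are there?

The tasks with no prerequisites are the magenta task, the navy task; any of them can be placed first.
Enumerating by repeatedly choosing an available task (one whose prerequisites are all placed) gives 15 distinct complete orderings.

15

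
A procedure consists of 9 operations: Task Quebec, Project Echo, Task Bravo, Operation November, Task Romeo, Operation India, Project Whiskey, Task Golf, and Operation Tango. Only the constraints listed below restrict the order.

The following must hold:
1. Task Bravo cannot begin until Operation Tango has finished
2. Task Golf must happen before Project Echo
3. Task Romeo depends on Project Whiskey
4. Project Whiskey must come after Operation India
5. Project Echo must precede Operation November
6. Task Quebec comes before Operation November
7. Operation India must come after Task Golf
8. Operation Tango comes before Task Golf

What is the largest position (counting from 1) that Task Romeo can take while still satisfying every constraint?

9

Task Romeo has no required successors, so nothing stops it from going last (position 9).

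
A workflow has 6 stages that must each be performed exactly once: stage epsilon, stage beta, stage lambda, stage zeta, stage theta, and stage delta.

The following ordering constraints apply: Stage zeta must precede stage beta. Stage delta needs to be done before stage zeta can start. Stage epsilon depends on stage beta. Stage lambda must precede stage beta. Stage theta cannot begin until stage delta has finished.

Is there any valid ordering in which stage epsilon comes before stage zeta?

There is a dependency chain stage zeta → stage beta → stage epsilon, so stage epsilon always comes after stage zeta.
Hence stage epsilon can never be scheduled before stage zeta.

No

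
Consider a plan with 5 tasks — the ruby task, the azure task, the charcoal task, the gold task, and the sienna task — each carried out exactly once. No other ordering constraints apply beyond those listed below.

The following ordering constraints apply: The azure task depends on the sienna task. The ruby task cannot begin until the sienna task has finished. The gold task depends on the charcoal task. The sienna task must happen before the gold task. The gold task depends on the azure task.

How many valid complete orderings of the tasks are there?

11

The tasks with no prerequisites are the charcoal task, the sienna task; any of them can be placed first.
Enumerating by repeatedly choosing an available task (one whose prerequisites are all placed) gives 11 distinct complete orderings.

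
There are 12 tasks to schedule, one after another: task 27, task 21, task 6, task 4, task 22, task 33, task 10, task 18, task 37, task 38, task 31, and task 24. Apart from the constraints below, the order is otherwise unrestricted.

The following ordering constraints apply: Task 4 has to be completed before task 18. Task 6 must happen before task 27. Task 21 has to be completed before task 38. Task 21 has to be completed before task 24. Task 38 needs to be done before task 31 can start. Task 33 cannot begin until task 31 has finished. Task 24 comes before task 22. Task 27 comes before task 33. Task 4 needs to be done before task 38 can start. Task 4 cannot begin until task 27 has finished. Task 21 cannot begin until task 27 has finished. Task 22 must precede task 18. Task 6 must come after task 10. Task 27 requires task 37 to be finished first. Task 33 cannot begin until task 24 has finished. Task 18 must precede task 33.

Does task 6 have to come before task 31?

Yes

Tracing the constraints gives a chain: task 6 → task 27 → task 21 → task 38 → task 31.
So task 6 must precede task 31 in any valid ordering.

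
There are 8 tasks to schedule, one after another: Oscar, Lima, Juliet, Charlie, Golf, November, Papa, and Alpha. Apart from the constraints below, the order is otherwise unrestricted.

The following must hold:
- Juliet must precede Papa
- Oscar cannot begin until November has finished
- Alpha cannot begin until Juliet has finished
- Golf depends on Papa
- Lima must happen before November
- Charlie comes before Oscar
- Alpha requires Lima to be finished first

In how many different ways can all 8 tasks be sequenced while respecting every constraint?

531

The tasks with no prerequisites are Lima, Juliet, Charlie; any of them can be placed first.
Enumerating by repeatedly choosing an available task (one whose prerequisites are all placed) gives 531 distinct complete orderings.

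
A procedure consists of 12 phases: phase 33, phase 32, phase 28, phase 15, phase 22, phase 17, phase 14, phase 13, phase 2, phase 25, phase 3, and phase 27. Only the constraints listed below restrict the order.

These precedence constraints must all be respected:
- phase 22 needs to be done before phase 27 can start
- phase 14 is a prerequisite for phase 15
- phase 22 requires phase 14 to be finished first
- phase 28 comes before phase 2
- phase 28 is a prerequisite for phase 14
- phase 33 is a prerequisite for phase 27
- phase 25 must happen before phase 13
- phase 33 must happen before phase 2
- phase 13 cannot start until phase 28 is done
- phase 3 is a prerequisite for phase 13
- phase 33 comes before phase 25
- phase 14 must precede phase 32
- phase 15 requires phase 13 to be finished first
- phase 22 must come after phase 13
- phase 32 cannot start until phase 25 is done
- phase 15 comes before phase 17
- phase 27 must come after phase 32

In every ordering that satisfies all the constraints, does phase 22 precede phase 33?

The constraints actually force phase 33 before phase 22 (via phase 33 → phase 25 → phase 13 → phase 22), not the other way around.
So phase 22 never precedes phase 33.

No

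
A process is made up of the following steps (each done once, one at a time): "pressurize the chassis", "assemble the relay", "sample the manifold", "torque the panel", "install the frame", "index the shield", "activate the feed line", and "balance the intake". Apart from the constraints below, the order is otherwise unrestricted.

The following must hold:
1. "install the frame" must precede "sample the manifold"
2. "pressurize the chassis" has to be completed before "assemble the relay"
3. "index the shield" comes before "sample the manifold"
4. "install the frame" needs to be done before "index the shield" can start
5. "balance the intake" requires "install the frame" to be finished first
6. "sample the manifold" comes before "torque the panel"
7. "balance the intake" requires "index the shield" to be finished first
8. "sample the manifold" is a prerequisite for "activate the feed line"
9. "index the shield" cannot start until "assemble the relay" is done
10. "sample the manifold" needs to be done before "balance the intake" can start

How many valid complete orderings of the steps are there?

18

The steps with no prerequisites are "pressurize the chassis", "install the frame"; any of them can be placed first.
Systematically extending each partial ordering one step at a time and counting, there are 18 complete orderings.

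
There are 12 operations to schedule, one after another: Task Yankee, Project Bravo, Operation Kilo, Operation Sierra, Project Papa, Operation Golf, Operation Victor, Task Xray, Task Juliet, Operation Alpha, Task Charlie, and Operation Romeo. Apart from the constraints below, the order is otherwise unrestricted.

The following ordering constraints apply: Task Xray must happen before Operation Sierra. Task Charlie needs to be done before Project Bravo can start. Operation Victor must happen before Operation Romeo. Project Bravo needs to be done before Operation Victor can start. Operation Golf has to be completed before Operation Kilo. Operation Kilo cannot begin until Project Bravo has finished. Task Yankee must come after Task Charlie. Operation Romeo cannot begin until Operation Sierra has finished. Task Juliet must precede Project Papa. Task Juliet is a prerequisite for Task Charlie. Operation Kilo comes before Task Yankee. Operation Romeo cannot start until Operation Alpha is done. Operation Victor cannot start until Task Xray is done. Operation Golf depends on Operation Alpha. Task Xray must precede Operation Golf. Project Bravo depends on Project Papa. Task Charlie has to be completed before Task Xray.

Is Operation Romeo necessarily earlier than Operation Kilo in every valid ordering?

No

Nothing in the constraints links Operation Romeo and Operation Kilo; they are unordered relative to each other.
There exist valid orderings with Operation Kilo before Operation Romeo, so Operation Romeo is not required to come first.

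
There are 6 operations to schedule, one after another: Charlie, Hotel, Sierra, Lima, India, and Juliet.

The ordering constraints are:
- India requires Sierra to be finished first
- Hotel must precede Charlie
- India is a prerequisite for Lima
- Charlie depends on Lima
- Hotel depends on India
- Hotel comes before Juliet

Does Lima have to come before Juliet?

No

No chain of constraints connects Lima to Juliet in either direction.
There exist valid orderings with Juliet before Lima, so Lima is not required to come first.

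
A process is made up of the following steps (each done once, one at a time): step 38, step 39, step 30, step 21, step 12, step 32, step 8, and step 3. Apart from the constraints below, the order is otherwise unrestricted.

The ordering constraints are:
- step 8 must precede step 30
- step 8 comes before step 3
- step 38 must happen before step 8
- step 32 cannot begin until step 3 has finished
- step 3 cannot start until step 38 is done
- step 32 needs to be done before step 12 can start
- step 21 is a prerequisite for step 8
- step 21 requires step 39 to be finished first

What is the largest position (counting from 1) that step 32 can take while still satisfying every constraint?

The only step forced after step 32 (directly or by a chain) is step 12.
So at least 1 step follows step 32, putting step 32 no later than position 7. That position is achievable by scheduling everything else first.

7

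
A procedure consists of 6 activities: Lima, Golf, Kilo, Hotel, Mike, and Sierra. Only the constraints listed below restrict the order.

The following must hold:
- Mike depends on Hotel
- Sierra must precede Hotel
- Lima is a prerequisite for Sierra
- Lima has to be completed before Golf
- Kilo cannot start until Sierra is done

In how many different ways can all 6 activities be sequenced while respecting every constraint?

15

Lima is the only activity with nothing required before it, so every ordering starts there.
Enumerating by repeatedly choosing an available activity (one whose prerequisites are all placed) gives 15 distinct complete orderings.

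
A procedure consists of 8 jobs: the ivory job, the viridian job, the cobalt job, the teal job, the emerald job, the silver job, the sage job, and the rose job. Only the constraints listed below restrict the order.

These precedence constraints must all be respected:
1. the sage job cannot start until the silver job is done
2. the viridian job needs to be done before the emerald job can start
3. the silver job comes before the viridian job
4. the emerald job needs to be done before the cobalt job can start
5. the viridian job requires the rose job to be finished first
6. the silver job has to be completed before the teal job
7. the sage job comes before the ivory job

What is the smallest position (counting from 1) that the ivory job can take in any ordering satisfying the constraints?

3

The jobs that are forced before the ivory job, directly or transitively, are the silver job, the sage job. That's 2 jobs.
With 2 mandatory predecessors, the earliest the ivory job can sit is position 2+1 = 3, and placing just those 2 first achieves it.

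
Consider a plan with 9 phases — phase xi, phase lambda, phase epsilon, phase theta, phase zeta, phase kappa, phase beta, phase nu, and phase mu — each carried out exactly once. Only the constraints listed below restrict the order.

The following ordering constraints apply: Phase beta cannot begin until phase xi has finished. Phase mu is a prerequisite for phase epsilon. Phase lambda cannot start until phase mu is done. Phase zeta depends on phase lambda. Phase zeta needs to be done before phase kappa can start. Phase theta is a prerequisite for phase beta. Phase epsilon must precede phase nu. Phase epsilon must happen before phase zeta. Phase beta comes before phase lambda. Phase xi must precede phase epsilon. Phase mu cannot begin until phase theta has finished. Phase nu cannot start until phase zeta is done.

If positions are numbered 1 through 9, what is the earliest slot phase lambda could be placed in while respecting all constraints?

Working backwards through the constraints from phase lambda, its full set of required predecessors is phase xi, phase theta, phase beta, phase mu — 4 of them.
So at minimum 4 phases come before phase lambda, putting phase lambda no earlier than position 5. That position is achievable by scheduling exactly those predecessors first.

5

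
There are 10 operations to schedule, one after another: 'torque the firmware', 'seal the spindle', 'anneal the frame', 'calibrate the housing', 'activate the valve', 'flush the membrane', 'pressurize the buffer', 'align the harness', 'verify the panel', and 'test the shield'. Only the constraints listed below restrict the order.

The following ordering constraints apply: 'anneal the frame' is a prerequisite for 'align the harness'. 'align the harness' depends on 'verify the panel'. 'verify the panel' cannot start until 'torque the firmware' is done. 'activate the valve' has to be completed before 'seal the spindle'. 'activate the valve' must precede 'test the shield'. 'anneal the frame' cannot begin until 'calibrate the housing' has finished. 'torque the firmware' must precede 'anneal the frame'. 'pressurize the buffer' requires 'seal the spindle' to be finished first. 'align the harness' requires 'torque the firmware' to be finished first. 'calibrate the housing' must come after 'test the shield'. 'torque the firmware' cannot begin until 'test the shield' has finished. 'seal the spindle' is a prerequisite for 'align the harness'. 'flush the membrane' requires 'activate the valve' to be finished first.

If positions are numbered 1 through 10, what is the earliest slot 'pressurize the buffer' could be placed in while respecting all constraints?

3

Working backwards through the constraints from 'pressurize the buffer', its full set of required predecessors is 'seal the spindle', 'activate the valve' — 2 of them.
With 2 mandatory predecessors, the earliest 'pressurize the buffer' can sit is position 2+1 = 3, and placing just those 2 first achieves it.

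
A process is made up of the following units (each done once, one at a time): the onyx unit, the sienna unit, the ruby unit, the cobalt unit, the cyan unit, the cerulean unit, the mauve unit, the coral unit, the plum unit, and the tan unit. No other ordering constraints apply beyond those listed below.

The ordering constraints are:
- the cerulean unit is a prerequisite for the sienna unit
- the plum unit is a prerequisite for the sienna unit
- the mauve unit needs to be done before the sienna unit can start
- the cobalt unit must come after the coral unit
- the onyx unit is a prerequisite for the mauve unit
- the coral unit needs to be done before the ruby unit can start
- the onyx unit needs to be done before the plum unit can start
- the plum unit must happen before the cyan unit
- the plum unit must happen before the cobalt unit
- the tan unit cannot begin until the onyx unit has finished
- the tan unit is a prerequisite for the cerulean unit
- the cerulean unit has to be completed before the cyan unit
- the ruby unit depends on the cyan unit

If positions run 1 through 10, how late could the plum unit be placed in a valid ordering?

The units that are forced after the plum unit, directly or by a chain of constraints, are the sienna unit, the ruby unit, the cobalt unit, the cyan unit. That's 4 units.
With 4 mandatory successors out of 10 units total, the latest slot for the plum unit is 10−4 = 6, and it's reachable by doing all non-successors before the plum unit.

6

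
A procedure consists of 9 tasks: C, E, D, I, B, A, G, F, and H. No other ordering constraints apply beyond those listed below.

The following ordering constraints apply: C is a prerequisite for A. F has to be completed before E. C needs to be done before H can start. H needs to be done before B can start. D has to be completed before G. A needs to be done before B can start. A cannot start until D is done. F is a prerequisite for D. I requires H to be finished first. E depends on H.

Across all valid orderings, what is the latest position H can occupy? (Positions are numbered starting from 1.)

6

Following every chain forward from H, the tasks that must come later are E, I, B — 3 of them.
With 3 mandatory successors out of 9 tasks total, the latest slot for H is 9−3 = 6, and it's reachable by doing all non-successors before H.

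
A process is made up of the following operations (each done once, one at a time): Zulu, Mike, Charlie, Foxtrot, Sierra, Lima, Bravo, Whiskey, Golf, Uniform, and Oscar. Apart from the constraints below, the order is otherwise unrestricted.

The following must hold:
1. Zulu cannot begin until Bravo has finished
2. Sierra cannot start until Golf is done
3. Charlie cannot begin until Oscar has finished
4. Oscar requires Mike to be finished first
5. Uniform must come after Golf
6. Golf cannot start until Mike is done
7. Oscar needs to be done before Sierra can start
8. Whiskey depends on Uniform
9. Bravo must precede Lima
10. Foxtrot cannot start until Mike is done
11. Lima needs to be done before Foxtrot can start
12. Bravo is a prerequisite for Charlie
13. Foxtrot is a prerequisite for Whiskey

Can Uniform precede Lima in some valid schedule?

No chain of constraints runs from Lima to Uniform, so Lima is not required to come first.
That means at least one valid schedule has Uniform before Lima.

Yes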